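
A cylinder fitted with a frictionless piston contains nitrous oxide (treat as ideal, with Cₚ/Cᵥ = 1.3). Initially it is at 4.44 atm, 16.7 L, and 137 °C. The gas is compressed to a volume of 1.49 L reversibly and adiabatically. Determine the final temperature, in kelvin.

Adiabatic: T₁V₁^(γ−1) = T₂V₂^(γ−1) ⇒ T₂ = T₁ (V₁/V₂)^(γ−1).
T₁ = 137 °C = 410.1 K.
T₂ = 410.1 × (16.7/1.49)^(0.3) = 846.8 K.

T₂ ≈ 847 K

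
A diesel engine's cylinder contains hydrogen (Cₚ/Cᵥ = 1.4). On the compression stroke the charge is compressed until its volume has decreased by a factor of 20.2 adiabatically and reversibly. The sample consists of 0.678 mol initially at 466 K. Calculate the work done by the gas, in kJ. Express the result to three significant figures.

Adiabatic: T₁V₁^(γ−1) = T₂V₂^(γ−1) ⇒ T₂ = T₁ (V₁/V₂)^(γ−1).
T₂ = 466 × 20.2^(0.4) = 1551 K.
Q = 0, so ΔU = W_on_gas = nCᵥΔT with Cᵥ = R/(γ−1) = 20.79 J/(mol·K).
ΔU = 0.678 × 20.79 × (1551 − 466) = 15290 J.
Work done by the gas = −ΔU = -15290 J.

W ≈ -15.3 kJ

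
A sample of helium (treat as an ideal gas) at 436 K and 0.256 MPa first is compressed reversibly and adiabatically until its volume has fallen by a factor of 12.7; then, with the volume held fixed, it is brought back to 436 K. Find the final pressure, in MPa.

For a monatomic ideal gas γ = 5/3.
Adiabatic step (PV^γ = const): P₂ = 0.256×12.7^(5/3) = 17.7 MPa; T₂ = 436×12.7^(2/3) = 2373 K.
Isochoric: P₃ = P₂(T₃/T₂) = 17.7 × (436/2373) = 3.251 MPa.

P₃ ≈ 3.25 MPa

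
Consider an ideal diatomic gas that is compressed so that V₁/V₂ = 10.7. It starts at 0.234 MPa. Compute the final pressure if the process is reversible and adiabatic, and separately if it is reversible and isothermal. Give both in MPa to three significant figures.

adiabatic: 6.46 MPa; isothermal: 2.50 MPa

For a diatomic ideal gas γ = 7/5.
Isothermal: P₂ = P₁(V₁/V₂) = 0.234×10.7 = 2.504 MPa.
Adiabatic: P₂ = P₁(V₁/V₂)^γ = 0.234×10.7^(7/5) = 6.462 MPa.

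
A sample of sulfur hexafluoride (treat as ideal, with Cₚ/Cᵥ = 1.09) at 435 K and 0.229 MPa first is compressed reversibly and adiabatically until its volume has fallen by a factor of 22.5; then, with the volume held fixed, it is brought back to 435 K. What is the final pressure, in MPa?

P₃ ≈ 5.15 MPa

Adiabatic step (PV^γ = const): P₂ = 0.229×22.5^(1.09) = 6.819 MPa; T₂ = 435×22.5^(0.09) = 575.7 K.
Isochoric: P₃ = P₂(T₃/T₂) = 6.819 × (435/575.7) = 5.153 MPa.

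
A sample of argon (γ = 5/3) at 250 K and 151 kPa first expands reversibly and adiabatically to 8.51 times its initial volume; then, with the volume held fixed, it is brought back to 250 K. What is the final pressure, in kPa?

Adiabatic step (PV^γ = const): P₂ = 151×(1/8.51)^(5/3) = 4.257 kPa; T₂ = 250×(1/8.51)^(2/3) = 59.98 K.
Isochoric: P₃ = P₂(T₃/T₂) = 4.257 × (250/59.98) = 17.74 kPa.

P₃ ≈ 17.7 kPa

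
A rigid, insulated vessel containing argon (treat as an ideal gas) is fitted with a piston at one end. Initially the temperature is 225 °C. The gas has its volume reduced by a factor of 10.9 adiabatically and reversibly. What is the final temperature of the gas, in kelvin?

T₂ ≈ 2450 K

Adiabatic: T₁V₁^(γ−1) = T₂V₂^(γ−1) ⇒ T₂ = T₁ (V₁/V₂)^(γ−1).
For a monatomic ideal gas γ = 5/3, so γ−1 = 2/3.
T₁ = 225 °C = 498.1 K.
T₂ = 498.1 × 10.9^(2/3) = 2449 K.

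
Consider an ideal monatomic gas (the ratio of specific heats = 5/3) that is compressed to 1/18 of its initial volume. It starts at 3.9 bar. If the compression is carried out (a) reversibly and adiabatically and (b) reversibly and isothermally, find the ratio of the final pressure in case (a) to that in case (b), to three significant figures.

Isothermal: P_b = P₁(V₁/V₂) = 3.9×18.
Adiabatic: P_a = P₁(V₁/V₂)^γ = 3.9×18^(5/3).
P_a/P_b = (V₁/V₂)^(γ−1) = 18^(2/3) = 6.868.

P_adiabatic / P_isothermal ≈ 6.87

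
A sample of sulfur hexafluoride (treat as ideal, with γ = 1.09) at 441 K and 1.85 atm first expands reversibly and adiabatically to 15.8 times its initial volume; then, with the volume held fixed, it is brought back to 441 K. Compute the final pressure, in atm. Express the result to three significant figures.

Adiabatic step (PV^γ = const): P₂ = 1.85×(1/15.8)^(1.09) = 0.09133 atm; T₂ = 441×(1/15.8)^(0.09) = 344 K.
Isochoric: P₃ = P₂(T₃/T₂) = 0.09133 × (441/344) = 0.1171 atm.

P₃ ≈ 0.117 atm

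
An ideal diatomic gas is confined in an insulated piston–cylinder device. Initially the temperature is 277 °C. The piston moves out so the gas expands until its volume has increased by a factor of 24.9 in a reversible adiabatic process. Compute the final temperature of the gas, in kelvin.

T₂ ≈ 152 K

For a reversible adiabat TV^(γ−1) is constant, so T₂ = T₁ (V₁/V₂)^(γ−1).
For a diatomic ideal gas γ = 7/5, so γ−1 = 2/5.
T₁ = 277 °C = 550.1 K.
T₂ = 550.1 × (1/24.9)^(2/5) = 152.1 K.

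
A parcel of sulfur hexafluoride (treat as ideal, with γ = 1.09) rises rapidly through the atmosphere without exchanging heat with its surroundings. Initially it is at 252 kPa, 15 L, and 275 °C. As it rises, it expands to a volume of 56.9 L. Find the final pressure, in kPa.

Since PV^γ is constant along a reversible adiabat, P₂ = P₁ (V₁/V₂)^γ.
P₂ = 252 × (15/56.9)^(1.09) = 58.92 kPa.

P₂ ≈ 58.9 kPa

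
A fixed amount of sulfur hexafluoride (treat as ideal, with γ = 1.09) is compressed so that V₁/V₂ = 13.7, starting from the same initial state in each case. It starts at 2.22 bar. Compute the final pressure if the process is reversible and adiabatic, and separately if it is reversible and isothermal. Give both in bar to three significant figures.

Isothermal: P₂ = P₁(V₁/V₂) = 2.22×13.7 = 30.41 bar.
Adiabatic: P₂ = P₁(V₁/V₂)^γ = 2.22×13.7^(1.09) = 38.49 bar.

adiabatic: 38.5 bar; isothermal: 30.4 bar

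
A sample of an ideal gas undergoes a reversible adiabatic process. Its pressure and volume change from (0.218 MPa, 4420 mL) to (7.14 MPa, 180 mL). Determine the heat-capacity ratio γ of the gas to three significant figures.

PV^γ = const ⇒ γ = ln(P₂/P₁) / ln(V₁/V₂).
γ = ln(7.14/0.218) / ln(4420/180) = 1.09.

γ ≈ 1.09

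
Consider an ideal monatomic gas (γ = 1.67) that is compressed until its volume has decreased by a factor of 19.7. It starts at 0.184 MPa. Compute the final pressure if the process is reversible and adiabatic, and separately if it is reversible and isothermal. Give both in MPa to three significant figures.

adiabatic: 26.7 MPa; isothermal: 3.62 MPa

Isothermal: P₂ = P₁(V₁/V₂) = 0.184×19.7 = 3.625 MPa.
Adiabatic: P₂ = P₁(V₁/V₂)^γ = 0.184×19.7^(1.67) = 26.7 MPa.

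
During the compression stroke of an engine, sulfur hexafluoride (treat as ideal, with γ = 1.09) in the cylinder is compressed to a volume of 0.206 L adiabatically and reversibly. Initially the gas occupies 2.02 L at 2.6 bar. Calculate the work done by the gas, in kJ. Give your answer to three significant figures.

W ≈ -1.33 kJ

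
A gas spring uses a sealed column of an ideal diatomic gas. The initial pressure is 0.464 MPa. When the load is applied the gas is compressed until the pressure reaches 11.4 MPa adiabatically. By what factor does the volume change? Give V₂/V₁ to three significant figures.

From PV^γ = const, V₂/V₁ = (P₁/P₂)^(1/γ).
For a diatomic ideal gas γ = 7/5.
V₂/V₁ = (0.464/11.4)^(5/7) = 0.1016.

V₂/V₁ ≈ 0.102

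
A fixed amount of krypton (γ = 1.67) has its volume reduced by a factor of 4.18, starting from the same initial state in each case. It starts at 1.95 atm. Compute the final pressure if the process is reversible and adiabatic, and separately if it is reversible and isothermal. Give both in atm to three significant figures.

adiabatic: 21.3 atm; isothermal: 8.15 atm

Isothermal: P₂ = P₁(V₁/V₂) = 1.95×4.18 = 8.151 atm.
Adiabatic: P₂ = P₁(V₁/V₂)^γ = 1.95×4.18^(1.67) = 21.25 atm.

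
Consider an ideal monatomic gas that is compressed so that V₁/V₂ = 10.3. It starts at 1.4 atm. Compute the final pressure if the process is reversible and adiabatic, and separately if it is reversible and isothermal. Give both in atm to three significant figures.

adiabatic: 68.3 atm; isothermal: 14.4 atm

For a monatomic ideal gas γ = 5/3.
Isothermal: P₂ = P₁(V₁/V₂) = 1.4×10.3 = 14.42 atm.
Adiabatic: P₂ = P₁(V₁/V₂)^γ = 1.4×10.3^(5/3) = 68.26 atm.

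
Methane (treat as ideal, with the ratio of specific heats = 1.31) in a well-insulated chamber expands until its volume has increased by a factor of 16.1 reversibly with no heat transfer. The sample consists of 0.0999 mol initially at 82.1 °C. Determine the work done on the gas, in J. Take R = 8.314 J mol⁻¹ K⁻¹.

W ≈ -550 J

For a reversible adiabat TV^(γ−1) is constant, so T₂ = T₁ (V₁/V₂)^(γ−1).
T₁ = 82.1 °C = 355.2 K.
T₂ = 355.2 × (1/16.1)^(0.31) = 150.1 K.
Q = 0, so ΔU = W_on_gas = nCᵥΔT with Cᵥ = R/(γ−1) = 26.82 J/(mol·K).
ΔU = 0.0999 × 26.82 × (150.1 − 355.2) = -549.6 J.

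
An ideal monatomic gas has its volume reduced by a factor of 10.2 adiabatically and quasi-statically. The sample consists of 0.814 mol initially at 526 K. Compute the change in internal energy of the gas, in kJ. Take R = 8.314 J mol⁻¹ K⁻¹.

For a reversible adiabat TV^(γ−1) is constant, so T₂ = T₁ (V₁/V₂)^(γ−1).
γ = 5/3 for a monatomic ideal gas, so γ−1 = 2/3.
T₂ = 526 × 10.2^(2/3) = 2474 K.
Q = 0, so ΔU = W_on_gas = nCᵥΔT with Cᵥ = R/(γ−1) = 12.47 J/(mol·K).
ΔU = 0.814 × 12.47 × (2474 − 526) = 19770 J.

ΔU ≈ 19.8 kJ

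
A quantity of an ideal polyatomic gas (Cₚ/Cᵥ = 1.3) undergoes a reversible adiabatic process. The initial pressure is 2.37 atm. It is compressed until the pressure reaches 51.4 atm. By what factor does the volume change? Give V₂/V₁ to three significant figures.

V₂/V₁ ≈ 0.0938

From PV^γ = const, V₂/V₁ = (P₁/P₂)^(1/γ).
V₂/V₁ = (2.37/51.4)^(0.769) = 0.09379.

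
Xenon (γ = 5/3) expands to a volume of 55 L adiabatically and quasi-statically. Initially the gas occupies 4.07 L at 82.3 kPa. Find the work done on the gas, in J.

W ≈ -414 J

P₂ = P₁(V₁/V₂)^γ = 82.3×(4.07/55)^(5/3) = 1.073 kPa.
For a reversible adiabat, W_by_gas = (P₁V₁ − P₂V₂)/(γ−1).
W_by = (82300×0.00407 − 1073×0.055) / (2/3) = 413.9 J.
W_on_gas = −W_by = -413.9 J.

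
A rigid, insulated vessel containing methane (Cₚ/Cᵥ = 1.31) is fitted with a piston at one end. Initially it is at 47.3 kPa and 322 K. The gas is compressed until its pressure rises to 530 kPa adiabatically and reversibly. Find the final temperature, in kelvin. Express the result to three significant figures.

Adiabatic: T₂/T₁ = (P₂/P₁)^((γ−1)/γ).
T₂ = 322 × (530/47.3)^(0.237) = 570.4 K.

T₂ ≈ 570 K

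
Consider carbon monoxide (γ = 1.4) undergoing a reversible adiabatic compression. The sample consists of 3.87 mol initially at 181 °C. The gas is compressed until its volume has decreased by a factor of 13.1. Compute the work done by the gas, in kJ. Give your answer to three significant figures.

For a reversible adiabat TV^(γ−1) is constant, so T₂ = T₁ (V₁/V₂)^(γ−1).
T₁ = 181 °C = 454.1 K.
T₂ = 454.1 × 13.1^(0.4) = 1271 K.
Q = 0, so ΔU = W_on_gas = nCᵥΔT with Cᵥ = R/(γ−1) = 20.79 J/(mol·K).
ΔU = 3.87 × 20.79 × (1271 − 454.1) = 65700 J.
Work done by the gas = −ΔU = -65700 J.

W ≈ -65.7 kJ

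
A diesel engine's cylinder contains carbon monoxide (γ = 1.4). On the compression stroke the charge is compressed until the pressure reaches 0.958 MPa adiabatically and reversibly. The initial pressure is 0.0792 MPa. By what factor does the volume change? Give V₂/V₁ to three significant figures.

V₂/V₁ ≈ 0.169

From PV^γ = const, V₂/V₁ = (P₁/P₂)^(1/γ).
V₂/V₁ = (0.0792/0.958)^(0.714) = 0.1685.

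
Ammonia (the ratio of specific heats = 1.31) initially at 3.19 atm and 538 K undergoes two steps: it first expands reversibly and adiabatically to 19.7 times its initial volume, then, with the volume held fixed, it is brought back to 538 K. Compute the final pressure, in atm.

P₃ ≈ 0.162 atm

Adiabatic step (PV^γ = const): P₂ = 3.19×(1/19.7)^(1.31) = 0.06427 atm; T₂ = 538×(1/19.7)^(0.31) = 213.5 K.
Isochoric: P₃ = P₂(T₃/T₂) = 0.06427 × (538/213.5) = 0.1619 atm.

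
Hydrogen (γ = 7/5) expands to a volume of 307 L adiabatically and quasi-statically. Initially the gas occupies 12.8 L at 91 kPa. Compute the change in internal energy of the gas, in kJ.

P₂ = P₁(V₁/V₂)^γ = 91×(12.8/307)^(7/5) = 1.064 kPa.
For a reversible adiabat, W_by_gas = (P₁V₁ − P₂V₂)/(γ−1).
W_by = (91000×0.0128 − 1064×0.307) / (2/5) = 2095 J.
Q = 0 ⇒ ΔU = −W_by = -2095 J.

ΔU ≈ -2.10 kJ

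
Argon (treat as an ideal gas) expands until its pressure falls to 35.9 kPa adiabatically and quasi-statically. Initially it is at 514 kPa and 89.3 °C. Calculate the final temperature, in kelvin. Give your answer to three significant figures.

T₂ ≈ 125 K

Along an adiabat T P^((1−γ)/γ) is constant, so T₂ = T₁ (P₂/P₁)^((γ−1)/γ).
For a monatomic ideal gas γ = 5/3, so (γ−1)/γ = 2/5.
T₁ = 89.3 °C = 362.4 K.
T₂ = 362.4 × (35.9/514)^(2/5) = 125 K.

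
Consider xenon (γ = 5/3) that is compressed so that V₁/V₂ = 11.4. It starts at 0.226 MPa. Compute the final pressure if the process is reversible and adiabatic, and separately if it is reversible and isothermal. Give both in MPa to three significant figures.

Isothermal: P₂ = P₁(V₁/V₂) = 0.226×11.4 = 2.576 MPa.
Adiabatic: P₂ = P₁(V₁/V₂)^γ = 0.226×11.4^(5/3) = 13.05 MPa.

adiabatic: 13.1 MPa; isothermal: 2.58 MPa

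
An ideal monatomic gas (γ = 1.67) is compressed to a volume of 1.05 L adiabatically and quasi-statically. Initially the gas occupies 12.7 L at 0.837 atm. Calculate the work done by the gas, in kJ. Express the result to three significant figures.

P₂ = P₁(V₁/V₂)^γ = 0.837×(12.7/1.05)^(1.67) = 53.79 atm.
For a reversible adiabat, W_by_gas = (P₁V₁ − P₂V₂)/(γ−1).
W_by = (84810×0.0127 − 5.45×10^6×0.00105) / (0.67) = -6934 J.

W ≈ -6.93 kJ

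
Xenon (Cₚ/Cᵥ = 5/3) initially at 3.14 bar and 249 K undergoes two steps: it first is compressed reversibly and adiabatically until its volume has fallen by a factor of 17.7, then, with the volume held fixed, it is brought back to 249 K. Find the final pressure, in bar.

P₃ ≈ 55.6 bar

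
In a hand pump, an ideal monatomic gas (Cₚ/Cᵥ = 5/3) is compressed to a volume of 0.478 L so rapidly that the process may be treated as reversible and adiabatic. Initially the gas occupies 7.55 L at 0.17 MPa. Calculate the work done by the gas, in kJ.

P₂ = P₁(V₁/V₂)^γ = 0.17×(7.55/0.478)^(5/3) = 16.9 MPa.
For a reversible adiabat, W_by_gas = (P₁V₁ − P₂V₂)/(γ−1).
W_by = (170000×0.00755 − 1.69×10^7×0.000478) / (2/3) = -10190 J.

W ≈ -10.2 kJ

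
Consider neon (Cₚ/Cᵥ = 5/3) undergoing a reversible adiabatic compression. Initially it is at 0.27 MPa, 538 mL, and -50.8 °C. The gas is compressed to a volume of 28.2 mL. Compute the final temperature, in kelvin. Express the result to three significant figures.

For a reversible adiabat TV^(γ−1) is constant, so T₂ = T₁ (V₁/V₂)^(γ−1).
T₁ = -50.8 °C = 222.3 K.
T₂ = 222.3 × (538/28.2)^(2/3) = 1588 K.

T₂ ≈ 1590 K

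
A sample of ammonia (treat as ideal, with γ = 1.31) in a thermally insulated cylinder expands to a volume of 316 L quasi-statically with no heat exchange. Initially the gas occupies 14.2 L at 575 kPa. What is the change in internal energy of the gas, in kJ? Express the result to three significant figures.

ΔU ≈ -16.3 kJ

P₂ = P₁(V₁/V₂)^γ = 575×(14.2/316)^(1.31) = 9.876 kPa.
For a reversible adiabat, W_by_gas = (P₁V₁ − P₂V₂)/(γ−1).
W_by = (575000×0.0142 − 9876×0.316) / (0.31) = 16270 J.
Q = 0 ⇒ ΔU = −W_by = -16270 J.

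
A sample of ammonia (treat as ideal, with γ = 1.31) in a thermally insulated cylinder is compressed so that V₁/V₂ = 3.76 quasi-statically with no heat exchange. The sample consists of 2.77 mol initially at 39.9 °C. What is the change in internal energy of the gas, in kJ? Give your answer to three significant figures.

For a reversible adiabat TV^(γ−1) is constant, so T₂ = T₁ (V₁/V₂)^(γ−1).
T₁ = 39.9 °C = 313 K.
T₂ = 313 × 3.76^(0.31) = 472 K.
Q = 0, so ΔU = W_on_gas = nCᵥΔT with Cᵥ = R/(γ−1) = 26.82 J/(mol·K).
ΔU = 2.77 × 26.82 × (472 − 313) = 11810 J.

ΔU ≈ 11.8 kJ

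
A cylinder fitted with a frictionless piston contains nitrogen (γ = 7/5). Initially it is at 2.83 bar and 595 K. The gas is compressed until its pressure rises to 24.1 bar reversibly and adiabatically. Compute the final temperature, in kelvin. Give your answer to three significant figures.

Along an adiabat T P^((1−γ)/γ) is constant, so T₂ = T₁ (P₂/P₁)^((γ−1)/γ).
T₂ = 595 × (24.1/2.83)^(2/7) = 1097 K.

T₂ ≈ 1100 K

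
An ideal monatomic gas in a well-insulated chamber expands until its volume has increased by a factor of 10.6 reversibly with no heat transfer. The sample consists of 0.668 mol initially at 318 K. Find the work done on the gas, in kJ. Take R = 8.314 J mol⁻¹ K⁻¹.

For a reversible adiabat TV^(γ−1) is constant, so T₂ = T₁ (V₁/V₂)^(γ−1).
γ = 5/3 for a monatomic ideal gas, so γ−1 = 2/3.
T₂ = 318 × (1/10.6)^(2/3) = 65.9 K.
Q = 0, so ΔU = W_on_gas = nCᵥΔT with Cᵥ = R/(γ−1) = 12.47 J/(mol·K).
ΔU = 0.668 × 12.47 × (65.9 − 318) = -2100 J.

W ≈ -2.10 kJ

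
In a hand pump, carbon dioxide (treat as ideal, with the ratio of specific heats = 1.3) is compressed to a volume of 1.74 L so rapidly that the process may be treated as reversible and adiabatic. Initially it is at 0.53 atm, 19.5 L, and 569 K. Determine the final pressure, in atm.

P₂ ≈ 12.3 atm

Adiabatic: P₁V₁^γ = P₂V₂^γ ⇒ P₂ = P₁ (V₁/V₂)^γ.
P₂ = 0.53 × (19.5/1.74)^(1.3) = 12.26 atm.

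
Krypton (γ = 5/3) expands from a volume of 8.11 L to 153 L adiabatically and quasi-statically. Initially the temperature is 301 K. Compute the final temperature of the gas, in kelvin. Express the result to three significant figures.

T₂ ≈ 42.5 K

Adiabatic: T₁V₁^(γ−1) = T₂V₂^(γ−1) ⇒ T₂ = T₁ (V₁/V₂)^(γ−1).
T₂ = 301 × (8.11/153)^(2/3) = 42.47 K.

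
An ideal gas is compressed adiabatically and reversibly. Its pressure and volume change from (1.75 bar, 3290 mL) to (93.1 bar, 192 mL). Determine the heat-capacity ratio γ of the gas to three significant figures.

γ ≈ 1.40

PV^γ = const ⇒ γ = ln(P₂/P₁) / ln(V₁/V₂).
γ = ln(93.1/1.75) / ln(3290/192) = 1.399.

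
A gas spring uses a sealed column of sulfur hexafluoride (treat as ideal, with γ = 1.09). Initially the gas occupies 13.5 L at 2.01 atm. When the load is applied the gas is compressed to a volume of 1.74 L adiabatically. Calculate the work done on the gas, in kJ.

W ≈ 6.19 kJ

P₂ = P₁(V₁/V₂)^γ = 2.01×(13.5/1.74)^(1.09) = 18.75 atm.
For a reversible adiabat, W_by_gas = (P₁V₁ − P₂V₂)/(γ−1).
W_by = (203700×0.0135 − 1.9×10^6×0.00174) / (0.09) = -6186 J.
W_on_gas = −W_by = 6186 J.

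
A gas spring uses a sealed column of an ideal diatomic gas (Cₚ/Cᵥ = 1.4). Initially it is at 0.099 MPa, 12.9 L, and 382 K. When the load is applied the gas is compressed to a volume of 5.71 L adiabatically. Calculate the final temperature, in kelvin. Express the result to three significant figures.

For a reversible adiabat TV^(γ−1) is constant, so T₂ = T₁ (V₁/V₂)^(γ−1).
T₂ = 382 × (12.9/5.71)^(0.4) = 529.2 K.

T₂ ≈ 529 K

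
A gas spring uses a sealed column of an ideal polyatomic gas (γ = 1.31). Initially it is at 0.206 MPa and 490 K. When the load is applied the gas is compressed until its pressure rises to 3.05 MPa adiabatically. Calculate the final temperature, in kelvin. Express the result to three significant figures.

Along an adiabat T P^((1−γ)/γ) is constant, so T₂ = T₁ (P₂/P₁)^((γ−1)/γ).
T₂ = 490 × (3.05/0.206)^(0.237) = 927.2 K.

T₂ ≈ 927 K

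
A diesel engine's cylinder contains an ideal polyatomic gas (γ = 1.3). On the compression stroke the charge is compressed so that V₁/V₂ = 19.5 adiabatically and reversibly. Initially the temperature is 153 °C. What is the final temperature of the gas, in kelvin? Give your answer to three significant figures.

T₂ ≈ 1040 K

For a reversible adiabat TV^(γ−1) is constant, so T₂ = T₁ (V₁/V₂)^(γ−1).
T₁ = 153 °C = 426.1 K.
T₂ = 426.1 × 19.5^(0.3) = 1039 K.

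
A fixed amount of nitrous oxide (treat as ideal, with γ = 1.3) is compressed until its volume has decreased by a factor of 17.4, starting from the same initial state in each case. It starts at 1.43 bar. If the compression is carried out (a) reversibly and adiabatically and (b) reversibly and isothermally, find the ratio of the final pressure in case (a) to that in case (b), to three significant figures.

P_adiabatic / P_isothermal ≈ 2.36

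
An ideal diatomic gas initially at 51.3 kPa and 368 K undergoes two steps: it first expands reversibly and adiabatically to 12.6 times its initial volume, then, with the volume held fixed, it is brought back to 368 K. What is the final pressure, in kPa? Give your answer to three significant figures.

P₃ ≈ 4.07 kPa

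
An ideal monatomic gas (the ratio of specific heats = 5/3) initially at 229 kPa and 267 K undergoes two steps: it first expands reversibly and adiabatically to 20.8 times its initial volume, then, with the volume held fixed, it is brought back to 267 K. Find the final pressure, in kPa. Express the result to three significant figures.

Adiabatic step (PV^γ = const): P₂ = 229×(1/20.8)^(5/3) = 1.456 kPa; T₂ = 267×(1/20.8)^(2/3) = 35.3 K.
Isochoric: P₃ = P₂(T₃/T₂) = 1.456 × (267/35.3) = 11.01 kPa.

P₃ ≈ 11.0 kPa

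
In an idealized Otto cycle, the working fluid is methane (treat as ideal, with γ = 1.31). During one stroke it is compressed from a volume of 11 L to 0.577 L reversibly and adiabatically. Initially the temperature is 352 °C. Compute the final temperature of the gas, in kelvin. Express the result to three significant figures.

T₂ ≈ 1560 K

Adiabatic: T₁V₁^(γ−1) = T₂V₂^(γ−1) ⇒ T₂ = T₁ (V₁/V₂)^(γ−1).
T₁ = 352 °C = 625.1 K.
T₂ = 625.1 × (11/0.577)^(0.31) = 1559 K.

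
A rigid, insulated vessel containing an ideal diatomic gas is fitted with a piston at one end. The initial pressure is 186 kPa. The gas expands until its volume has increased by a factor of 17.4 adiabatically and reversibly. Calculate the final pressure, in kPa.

Since PV^γ is constant along a reversible adiabat, P₂ = P₁ (V₁/V₂)^γ.
For a diatomic ideal gas γ = 7/5.
P₂ = 186 × (1/17.4)^(7/5) = 3.41 kPa.

P₂ ≈ 3.41 kPa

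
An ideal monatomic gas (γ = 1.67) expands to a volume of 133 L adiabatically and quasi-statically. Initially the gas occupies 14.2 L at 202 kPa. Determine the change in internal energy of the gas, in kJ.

ΔU ≈ -3.32 kJ

P₂ = P₁(V₁/V₂)^γ = 202×(14.2/133)^(1.67) = 4.818 kPa.
For a reversible adiabat, W_by_gas = (P₁V₁ − P₂V₂)/(γ−1).
W_by = (202000×0.0142 − 4818×0.133) / (0.67) = 3325 J.
Q = 0 ⇒ ΔU = −W_by = -3325 J.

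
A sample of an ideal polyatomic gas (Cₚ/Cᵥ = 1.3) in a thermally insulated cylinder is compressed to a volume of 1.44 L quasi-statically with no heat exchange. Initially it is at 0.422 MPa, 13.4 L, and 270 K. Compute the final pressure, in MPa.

Since PV^γ is constant along a reversible adiabat, P₂ = P₁ (V₁/V₂)^γ.
P₂ = 0.422 × (13.4/1.44)^(1.3) = 7.668 MPa.

P₂ ≈ 7.67 MPa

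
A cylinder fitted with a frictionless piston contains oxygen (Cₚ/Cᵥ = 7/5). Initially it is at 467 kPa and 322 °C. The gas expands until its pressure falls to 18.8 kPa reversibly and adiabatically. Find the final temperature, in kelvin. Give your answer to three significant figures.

Adiabatic: T₂/T₁ = (P₂/P₁)^((γ−1)/γ).
T₁ = 322 °C = 595.1 K.
T₂ = 595.1 × (18.8/467)^(2/7) = 237.7 K.

T₂ ≈ 238 K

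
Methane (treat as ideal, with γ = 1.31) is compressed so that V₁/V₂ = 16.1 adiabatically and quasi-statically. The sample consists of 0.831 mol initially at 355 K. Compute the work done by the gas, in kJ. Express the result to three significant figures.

W ≈ -10.8 kJ

For a reversible adiabat TV^(γ−1) is constant, so T₂ = T₁ (V₁/V₂)^(γ−1).
T₂ = 355 × 16.1^(0.31) = 840.1 K.
Q = 0, so ΔU = W_on_gas = nCᵥΔT with Cᵥ = R/(γ−1) = 26.82 J/(mol·K).
ΔU = 0.831 × 26.82 × (840.1 − 355) = 10810 J.
Work done by the gas = −ΔU = -10810 J.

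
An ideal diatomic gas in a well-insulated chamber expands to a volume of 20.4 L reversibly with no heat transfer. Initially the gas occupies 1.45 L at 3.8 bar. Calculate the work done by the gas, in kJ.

W ≈ 0.899 kJ

γ = 7/5 for a diatomic ideal gas.
P₂ = P₁(V₁/V₂)^γ = 3.8×(1.45/20.4)^(7/5) = 0.0938 bar.
For a reversible adiabat, W_by_gas = (P₁V₁ − P₂V₂)/(γ−1).
W_by = (380000×0.00145 − 9380×0.0204) / (2/5) = 899.1 J.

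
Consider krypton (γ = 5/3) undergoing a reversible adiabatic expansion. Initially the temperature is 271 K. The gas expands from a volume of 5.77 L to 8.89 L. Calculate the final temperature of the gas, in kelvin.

For a reversible adiabat TV^(γ−1) is constant, so T₂ = T₁ (V₁/V₂)^(γ−1).
T₂ = 271 × (5.77/8.89)^(2/3) = 203.2 K.

T₂ ≈ 203 K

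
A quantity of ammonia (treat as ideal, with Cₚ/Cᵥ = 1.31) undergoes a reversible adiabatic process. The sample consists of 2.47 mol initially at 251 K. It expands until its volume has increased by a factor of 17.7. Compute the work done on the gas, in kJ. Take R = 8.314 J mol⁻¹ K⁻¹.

W ≈ -9.80 kJ

Adiabatic: T₁V₁^(γ−1) = T₂V₂^(γ−1) ⇒ T₂ = T₁ (V₁/V₂)^(γ−1).
T₂ = 251 × (1/17.7)^(0.31) = 103 K.
Q = 0, so ΔU = W_on_gas = nCᵥΔT with Cᵥ = R/(γ−1) = 26.82 J/(mol·K).
ΔU = 2.47 × 26.82 × (103 − 251) = -9805 J.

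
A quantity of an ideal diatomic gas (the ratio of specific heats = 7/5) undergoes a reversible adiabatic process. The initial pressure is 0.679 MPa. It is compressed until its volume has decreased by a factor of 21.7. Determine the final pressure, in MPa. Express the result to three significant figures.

P₂ ≈ 50.5 MPa

Adiabatic: P₁V₁^γ = P₂V₂^γ ⇒ P₂ = P₁ (V₁/V₂)^γ.
P₂ = 0.679 × 21.7^(7/5) = 50.46 MPa.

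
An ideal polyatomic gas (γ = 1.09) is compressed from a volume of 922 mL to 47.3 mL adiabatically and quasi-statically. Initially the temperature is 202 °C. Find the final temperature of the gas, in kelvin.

T₂ ≈ 621 K

For a reversible adiabat TV^(γ−1) is constant, so T₂ = T₁ (V₁/V₂)^(γ−1).
T₁ = 202 °C = 475.1 K.
T₂ = 475.1 × (922/47.3)^(0.09) = 620.8 K.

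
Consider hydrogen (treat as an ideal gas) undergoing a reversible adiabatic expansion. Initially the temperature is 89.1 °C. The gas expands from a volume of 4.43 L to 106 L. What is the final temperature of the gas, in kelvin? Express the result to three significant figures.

T₂ ≈ 102 K

Adiabatic: T₁V₁^(γ−1) = T₂V₂^(γ−1) ⇒ T₂ = T₁ (V₁/V₂)^(γ−1).
For a diatomic ideal gas γ = 7/5, so γ−1 = 2/5.
T₁ = 89.1 °C = 362.2 K.
T₂ = 362.2 × (4.43/106)^(2/5) = 101.7 K.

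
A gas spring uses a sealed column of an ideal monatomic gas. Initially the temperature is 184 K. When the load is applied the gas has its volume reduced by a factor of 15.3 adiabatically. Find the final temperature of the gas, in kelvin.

T₂ ≈ 1130 K

For a reversible adiabat TV^(γ−1) is constant, so T₂ = T₁ (V₁/V₂)^(γ−1).
For a monatomic ideal gas γ = 5/3, so γ−1 = 2/3.
T₂ = 184 × 15.3^(2/3) = 1134 K.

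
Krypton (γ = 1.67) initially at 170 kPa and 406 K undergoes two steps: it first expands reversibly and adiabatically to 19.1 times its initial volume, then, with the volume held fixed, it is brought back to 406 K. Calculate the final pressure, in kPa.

P₃ ≈ 8.90 kPa

Adiabatic step (PV^γ = const): P₂ = 170×(1/19.1)^(1.67) = 1.233 kPa; T₂ = 406×(1/19.1)^(0.67) = 56.26 K.
Isochoric: P₃ = P₂(T₃/T₂) = 1.233 × (406/56.26) = 8.901 kPa.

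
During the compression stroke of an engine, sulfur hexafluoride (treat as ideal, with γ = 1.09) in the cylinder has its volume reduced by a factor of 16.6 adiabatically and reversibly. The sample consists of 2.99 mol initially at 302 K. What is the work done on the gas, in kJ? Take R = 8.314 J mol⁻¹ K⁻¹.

For a reversible adiabat TV^(γ−1) is constant, so T₂ = T₁ (V₁/V₂)^(γ−1).
T₂ = 302 × 16.6^(0.09) = 388.9 K.
Q = 0, so ΔU = W_on_gas = nCᵥΔT with Cᵥ = R/(γ−1) = 92.38 J/(mol·K).
ΔU = 2.99 × 92.38 × (388.9 − 302) = 24000 J.

W ≈ 24.0 kJ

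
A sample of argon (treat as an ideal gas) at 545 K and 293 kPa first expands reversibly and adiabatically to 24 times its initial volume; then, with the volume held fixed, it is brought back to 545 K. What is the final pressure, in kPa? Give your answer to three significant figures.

P₃ ≈ 12.2 kPa

For a monatomic ideal gas γ = 5/3.
Adiabatic step (PV^γ = const): P₂ = 293×(1/24)^(5/3) = 1.467 kPa; T₂ = 545×(1/24)^(2/3) = 65.5 K.
Isochoric: P₃ = P₂(T₃/T₂) = 1.467 × (545/65.5) = 12.21 kPa.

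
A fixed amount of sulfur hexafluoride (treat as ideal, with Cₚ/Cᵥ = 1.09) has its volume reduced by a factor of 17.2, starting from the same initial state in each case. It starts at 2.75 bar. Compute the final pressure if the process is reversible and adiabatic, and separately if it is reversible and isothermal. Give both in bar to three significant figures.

adiabatic: 61.1 bar; isothermal: 47.3 bar

Isothermal: P₂ = P₁(V₁/V₂) = 2.75×17.2 = 47.3 bar.
Adiabatic: P₂ = P₁(V₁/V₂)^γ = 2.75×17.2^(1.09) = 61.1 bar.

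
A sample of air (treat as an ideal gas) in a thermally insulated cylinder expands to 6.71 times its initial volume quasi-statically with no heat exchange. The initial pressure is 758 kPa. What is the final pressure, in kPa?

P₂ ≈ 52.8 kPa

Since PV^γ is constant along a reversible adiabat, P₂ = P₁ (V₁/V₂)^γ.
For a diatomic ideal gas γ = 7/5.
P₂ = 758 × (1/6.71)^(7/5) = 52.75 kPa.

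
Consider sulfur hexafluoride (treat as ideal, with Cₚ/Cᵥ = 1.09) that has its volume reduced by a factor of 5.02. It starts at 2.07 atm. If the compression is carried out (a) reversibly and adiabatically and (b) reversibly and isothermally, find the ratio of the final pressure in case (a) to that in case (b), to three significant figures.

Isothermal: P_b = P₁(V₁/V₂) = 2.07×5.02.
Adiabatic: P_a = P₁(V₁/V₂)^γ = 2.07×5.02^(1.09).
P_a/P_b = (V₁/V₂)^(γ−1) = 5.02^(0.09) = 1.156.

P_adiabatic / P_isothermal ≈ 1.16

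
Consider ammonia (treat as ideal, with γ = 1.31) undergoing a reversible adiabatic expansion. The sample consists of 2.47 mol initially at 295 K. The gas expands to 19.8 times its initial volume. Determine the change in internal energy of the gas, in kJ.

For a reversible adiabat TV^(γ−1) is constant, so T₂ = T₁ (V₁/V₂)^(γ−1).
T₂ = 295 × (1/19.8)^(0.31) = 116.9 K.
Q = 0, so ΔU = W_on_gas = nCᵥΔT with Cᵥ = R/(γ−1) = 26.82 J/(mol·K).
ΔU = 2.47 × 26.82 × (116.9 − 295) = -11800 J.

ΔU ≈ -11.8 kJ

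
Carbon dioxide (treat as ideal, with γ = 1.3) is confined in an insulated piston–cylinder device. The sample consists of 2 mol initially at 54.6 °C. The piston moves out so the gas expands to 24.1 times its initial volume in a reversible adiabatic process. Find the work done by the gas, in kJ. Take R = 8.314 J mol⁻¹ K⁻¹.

For a reversible adiabat TV^(γ−1) is constant, so T₂ = T₁ (V₁/V₂)^(γ−1).
T₁ = 54.6 °C = 327.8 K.
T₂ = 327.8 × (1/24.1)^(0.3) = 126.2 K.
Q = 0, so ΔU = W_on_gas = nCᵥΔT with Cᵥ = R/(γ−1) = 27.71 J/(mol·K).
ΔU = 2 × 27.71 × (126.2 − 327.8) = -11170 J.
Work done by the gas = −ΔU = 11170 J.

W ≈ 11.2 kJ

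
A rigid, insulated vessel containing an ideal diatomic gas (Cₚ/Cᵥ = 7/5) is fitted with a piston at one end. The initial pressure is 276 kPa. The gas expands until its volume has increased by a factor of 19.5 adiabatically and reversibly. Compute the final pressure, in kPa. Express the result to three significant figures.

Since PV^γ is constant along a reversible adiabat, P₂ = P₁ (V₁/V₂)^γ.
P₂ = 276 × (1/19.5)^(7/5) = 4.314 kPa.

P₂ ≈ 4.31 kPa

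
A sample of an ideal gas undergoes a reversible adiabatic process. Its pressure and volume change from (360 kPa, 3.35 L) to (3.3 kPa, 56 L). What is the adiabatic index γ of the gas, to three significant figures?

PV^γ = const ⇒ γ = ln(P₂/P₁) / ln(V₁/V₂).
γ = ln(3.3/360) / ln(3.35/56) = 1.666.

γ ≈ 1.67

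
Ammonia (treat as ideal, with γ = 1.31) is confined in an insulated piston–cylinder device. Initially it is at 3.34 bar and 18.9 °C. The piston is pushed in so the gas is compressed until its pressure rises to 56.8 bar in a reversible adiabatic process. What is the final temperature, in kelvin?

T₂ ≈ 571 K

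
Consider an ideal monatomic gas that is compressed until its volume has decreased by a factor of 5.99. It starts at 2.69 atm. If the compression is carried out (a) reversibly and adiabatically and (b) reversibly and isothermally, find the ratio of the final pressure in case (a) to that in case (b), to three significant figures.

P_adiabatic / P_isothermal ≈ 3.30

For a monatomic ideal gas γ = 5/3.
Isothermal: P_b = P₁(V₁/V₂) = 2.69×5.99.
Adiabatic: P_a = P₁(V₁/V₂)^γ = 2.69×5.99^(5/3).
P_a/P_b = (V₁/V₂)^(γ−1) = 5.99^(2/3) = 3.298.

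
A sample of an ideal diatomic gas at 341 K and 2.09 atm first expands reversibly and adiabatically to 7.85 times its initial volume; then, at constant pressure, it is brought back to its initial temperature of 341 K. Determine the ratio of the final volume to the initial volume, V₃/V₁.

V₃/V₁ ≈ 17.9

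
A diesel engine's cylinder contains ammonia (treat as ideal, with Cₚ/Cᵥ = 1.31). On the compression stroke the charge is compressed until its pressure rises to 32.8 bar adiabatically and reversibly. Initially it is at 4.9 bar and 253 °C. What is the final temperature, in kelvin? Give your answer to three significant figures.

T₂ ≈ 825 K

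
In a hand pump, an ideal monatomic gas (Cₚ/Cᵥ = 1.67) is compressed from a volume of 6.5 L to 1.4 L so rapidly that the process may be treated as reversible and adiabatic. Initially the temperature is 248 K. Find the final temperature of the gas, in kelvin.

Adiabatic: T₁V₁^(γ−1) = T₂V₂^(γ−1) ⇒ T₂ = T₁ (V₁/V₂)^(γ−1).
T₂ = 248 × (6.5/1.4)^(0.67) = 693.7 K.

T₂ ≈ 694 K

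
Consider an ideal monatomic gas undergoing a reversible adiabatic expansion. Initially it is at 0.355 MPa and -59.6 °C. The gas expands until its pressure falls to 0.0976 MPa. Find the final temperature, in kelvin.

T₂ ≈ 127 K

Along an adiabat T P^((1−γ)/γ) is constant, so T₂ = T₁ (P₂/P₁)^((γ−1)/γ).
For a monatomic ideal gas γ = 5/3, so (γ−1)/γ = 2/5.
T₁ = -59.6 °C = 213.5 K.
T₂ = 213.5 × (0.0976/0.355)^(2/5) = 127.4 K.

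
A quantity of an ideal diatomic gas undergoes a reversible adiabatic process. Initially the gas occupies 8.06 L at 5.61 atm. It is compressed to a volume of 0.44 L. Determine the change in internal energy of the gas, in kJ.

γ = 7/5 for a diatomic ideal gas.
P₂ = P₁(V₁/V₂)^γ = 5.61×(8.06/0.44)^(7/5) = 328.9 atm.
For a reversible adiabat, W_by_gas = (P₁V₁ − P₂V₂)/(γ−1).
W_by = (568400×0.00806 − 3.332×10^7×0.00044) / (2/5) = -25200 J.
Q = 0 ⇒ ΔU = −W_by = 25200 J.

ΔU ≈ 25.2 kJ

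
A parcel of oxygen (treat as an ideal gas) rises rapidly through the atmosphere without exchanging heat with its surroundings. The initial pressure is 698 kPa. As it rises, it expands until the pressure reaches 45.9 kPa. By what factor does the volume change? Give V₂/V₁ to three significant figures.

V₂/V₁ ≈ 6.99

From PV^γ = const, V₂/V₁ = (P₁/P₂)^(1/γ).
For a diatomic ideal gas γ = 7/5.
V₂/V₁ = (698/45.9)^(5/7) = 6.987.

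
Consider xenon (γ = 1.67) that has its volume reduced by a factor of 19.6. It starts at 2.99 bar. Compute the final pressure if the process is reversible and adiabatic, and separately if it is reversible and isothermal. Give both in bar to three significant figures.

Isothermal: P₂ = P₁(V₁/V₂) = 2.99×19.6 = 58.6 bar.
Adiabatic: P₂ = P₁(V₁/V₂)^γ = 2.99×19.6^(1.67) = 430.3 bar.

adiabatic: 430 bar; isothermal: 58.6 bar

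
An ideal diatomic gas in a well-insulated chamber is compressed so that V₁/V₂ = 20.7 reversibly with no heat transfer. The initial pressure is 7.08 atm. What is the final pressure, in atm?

Since PV^γ is constant along a reversible adiabat, P₂ = P₁ (V₁/V₂)^γ.
For a diatomic ideal gas γ = 7/5.
P₂ = 7.08 × 20.7^(7/5) = 492.5 atm.

P₂ ≈ 492 atm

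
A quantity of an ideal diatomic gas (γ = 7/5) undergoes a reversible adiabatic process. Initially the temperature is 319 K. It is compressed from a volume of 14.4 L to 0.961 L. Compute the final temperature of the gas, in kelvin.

T₂ ≈ 942 K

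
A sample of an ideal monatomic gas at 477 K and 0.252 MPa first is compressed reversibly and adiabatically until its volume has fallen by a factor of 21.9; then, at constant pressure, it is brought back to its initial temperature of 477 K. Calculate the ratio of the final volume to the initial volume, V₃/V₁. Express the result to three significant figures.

For a monatomic ideal gas γ = 5/3.
Adiabatic step: V₂/V₁ = 0.04566; T₂ = T₁·21.9^(2/3) = 3734 K.
Isobaric step: V₃/V₂ = T₃/T₂ = 477/3734.
V₃/V₁ = (V₂/V₁)(V₃/V₂) = 0.04566 × (477/3734) = 0.005833.

V₃/V₁ ≈ 0.00583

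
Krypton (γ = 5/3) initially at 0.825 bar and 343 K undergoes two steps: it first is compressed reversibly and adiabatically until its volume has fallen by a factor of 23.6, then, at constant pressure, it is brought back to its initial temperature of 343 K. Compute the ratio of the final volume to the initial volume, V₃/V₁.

V₃/V₁ ≈ 0.00515

Adiabatic step: V₂/V₁ = 0.04237; T₂ = T₁·23.6^(2/3) = 2822 K.
Isobaric step: V₃/V₂ = T₃/T₂ = 343/2822.
V₃/V₁ = (V₂/V₁)(V₃/V₂) = 0.04237 × (343/2822) = 0.00515.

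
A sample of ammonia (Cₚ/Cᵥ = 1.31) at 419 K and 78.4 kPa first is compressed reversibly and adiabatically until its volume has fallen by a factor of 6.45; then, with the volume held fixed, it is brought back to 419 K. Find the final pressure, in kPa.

Adiabatic step (PV^γ = const): P₂ = 78.4×6.45^(1.31) = 901.2 kPa; T₂ = 419×6.45^(0.31) = 746.8 K.
Isochoric: P₃ = P₂(T₃/T₂) = 901.2 × (419/746.8) = 505.7 kPa.

P₃ ≈ 506 kPa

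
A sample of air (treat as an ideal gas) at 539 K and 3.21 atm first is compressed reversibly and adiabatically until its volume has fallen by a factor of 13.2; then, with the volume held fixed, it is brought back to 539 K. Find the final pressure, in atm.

P₃ ≈ 42.4 atm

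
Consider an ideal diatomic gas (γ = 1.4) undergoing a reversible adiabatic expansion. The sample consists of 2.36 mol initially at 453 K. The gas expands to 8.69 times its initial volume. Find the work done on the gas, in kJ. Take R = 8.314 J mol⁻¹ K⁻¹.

W ≈ -12.9 kJ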